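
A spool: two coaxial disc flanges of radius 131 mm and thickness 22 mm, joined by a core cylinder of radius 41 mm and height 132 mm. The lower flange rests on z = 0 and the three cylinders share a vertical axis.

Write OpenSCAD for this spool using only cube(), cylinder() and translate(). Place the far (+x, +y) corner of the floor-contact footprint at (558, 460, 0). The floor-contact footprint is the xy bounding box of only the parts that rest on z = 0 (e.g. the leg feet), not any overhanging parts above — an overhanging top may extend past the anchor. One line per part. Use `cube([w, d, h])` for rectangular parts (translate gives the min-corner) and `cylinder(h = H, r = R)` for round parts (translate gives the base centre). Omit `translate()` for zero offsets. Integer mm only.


translate([427, 329, 0]) cylinder(h = 22, r = 131);
translate([427, 329, 22]) cylinder(h = 132, r = 41);
translate([427, 329, 154]) cylinder(h = 22, r = 131);


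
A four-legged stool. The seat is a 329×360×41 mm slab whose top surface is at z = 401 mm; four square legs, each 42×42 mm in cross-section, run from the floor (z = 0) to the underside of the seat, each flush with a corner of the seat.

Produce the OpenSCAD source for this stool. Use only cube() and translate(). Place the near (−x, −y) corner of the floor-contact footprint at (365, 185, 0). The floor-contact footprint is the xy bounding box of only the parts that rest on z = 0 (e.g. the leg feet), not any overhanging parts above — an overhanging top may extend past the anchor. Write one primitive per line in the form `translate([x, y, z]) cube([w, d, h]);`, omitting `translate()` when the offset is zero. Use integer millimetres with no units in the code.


translate([365, 185, 360]) cube([329, 360, 41]);
translate([365, 185, 0]) cube([42, 42, 360]);
translate([652, 185, 0]) cube([42, 42, 360]);
translate([365, 503, 0]) cube([42, 42, 360]);
translate([652, 503, 0]) cube([42, 42, 360]);


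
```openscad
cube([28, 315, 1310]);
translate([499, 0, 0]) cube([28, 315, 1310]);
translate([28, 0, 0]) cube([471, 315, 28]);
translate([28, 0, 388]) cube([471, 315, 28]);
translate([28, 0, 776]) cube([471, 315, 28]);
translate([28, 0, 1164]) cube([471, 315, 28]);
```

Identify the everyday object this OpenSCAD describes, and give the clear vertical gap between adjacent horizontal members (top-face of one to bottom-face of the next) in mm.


A bookshelf. The clear shelf gap is 360 mm.

Two tall side panels with 4 horizontal boards between them — a bookshelf. The first two shelf undersides are at z = 0 and z = 388; with shelf thickness 28, the clear gap is 388 − 0 − 28 = 360 mm.


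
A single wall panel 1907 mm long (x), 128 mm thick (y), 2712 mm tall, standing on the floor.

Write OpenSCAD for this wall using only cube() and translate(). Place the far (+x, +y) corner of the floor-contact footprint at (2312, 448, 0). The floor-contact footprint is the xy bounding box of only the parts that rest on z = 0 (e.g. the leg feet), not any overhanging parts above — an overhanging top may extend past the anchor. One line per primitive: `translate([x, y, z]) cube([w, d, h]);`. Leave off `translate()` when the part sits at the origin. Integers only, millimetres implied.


translate([405, 320, 0]) cube([1907, 128, 2712]);


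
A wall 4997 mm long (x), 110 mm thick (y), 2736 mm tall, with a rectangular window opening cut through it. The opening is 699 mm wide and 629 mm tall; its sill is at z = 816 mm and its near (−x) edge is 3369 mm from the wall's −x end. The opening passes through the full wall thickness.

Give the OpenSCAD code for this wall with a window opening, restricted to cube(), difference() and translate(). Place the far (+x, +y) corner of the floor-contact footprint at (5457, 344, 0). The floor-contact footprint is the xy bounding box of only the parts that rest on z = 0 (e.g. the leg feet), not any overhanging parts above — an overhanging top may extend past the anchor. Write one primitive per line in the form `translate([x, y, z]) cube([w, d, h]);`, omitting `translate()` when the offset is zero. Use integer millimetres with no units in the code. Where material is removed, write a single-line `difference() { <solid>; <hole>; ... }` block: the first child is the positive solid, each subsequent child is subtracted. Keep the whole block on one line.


difference() { translate([460, 234, 0]) cube([4997, 110, 2736]); translate([3829, 234, 816]) cube([699, 110, 629]); }


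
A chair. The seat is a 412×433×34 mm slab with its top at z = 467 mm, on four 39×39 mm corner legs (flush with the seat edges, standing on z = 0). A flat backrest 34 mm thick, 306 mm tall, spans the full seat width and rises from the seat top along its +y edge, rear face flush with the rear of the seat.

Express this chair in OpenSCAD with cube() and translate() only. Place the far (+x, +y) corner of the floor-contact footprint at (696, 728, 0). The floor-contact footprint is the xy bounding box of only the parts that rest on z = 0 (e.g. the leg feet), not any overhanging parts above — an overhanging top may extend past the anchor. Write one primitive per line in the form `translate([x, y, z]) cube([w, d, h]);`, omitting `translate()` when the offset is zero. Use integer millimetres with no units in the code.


translate([284, 295, 433]) cube([412, 433, 34]);
translate([284, 295, 0]) cube([39, 39, 433]);
translate([657, 295, 0]) cube([39, 39, 433]);
translate([284, 689, 0]) cube([39, 39, 433]);
translate([657, 689, 0]) cube([39, 39, 433]);
translate([284, 694, 467]) cube([412, 34, 306]);


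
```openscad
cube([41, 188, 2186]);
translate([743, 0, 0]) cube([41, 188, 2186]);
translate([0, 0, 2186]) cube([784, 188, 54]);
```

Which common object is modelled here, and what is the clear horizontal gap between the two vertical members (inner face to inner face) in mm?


A door frame. The clear opening width is 702 mm.

Two 2186 mm tall posts with a header on top — a door frame. The left jamb is 41 mm wide at x = 0; the right jamb starts at x = 743. The clear opening is 743 − 41 = 702 mm.


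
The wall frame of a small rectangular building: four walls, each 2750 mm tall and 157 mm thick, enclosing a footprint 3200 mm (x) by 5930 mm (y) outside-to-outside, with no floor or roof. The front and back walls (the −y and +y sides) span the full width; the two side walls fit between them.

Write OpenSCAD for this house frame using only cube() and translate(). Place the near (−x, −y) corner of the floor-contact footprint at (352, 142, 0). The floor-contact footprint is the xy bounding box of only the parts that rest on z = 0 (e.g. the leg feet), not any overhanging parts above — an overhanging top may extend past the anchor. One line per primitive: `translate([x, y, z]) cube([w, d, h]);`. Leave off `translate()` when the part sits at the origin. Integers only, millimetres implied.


translate([352, 142, 0]) cube([3200, 157, 2750]);
translate([352, 5915, 0]) cube([3200, 157, 2750]);
translate([352, 299, 0]) cube([157, 5616, 2750]);
translate([3395, 299, 0]) cube([157, 5616, 2750]);


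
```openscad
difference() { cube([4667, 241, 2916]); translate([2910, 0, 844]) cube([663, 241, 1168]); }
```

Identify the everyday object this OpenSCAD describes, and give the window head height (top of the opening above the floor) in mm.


A wall with a window opening. The window head height is 2012 mm.

A wall with a rectangular opening subtracted — a window. Sill at z = 844, opening 1168 mm tall, so the head is at 844 + 1168 = 2012 mm.


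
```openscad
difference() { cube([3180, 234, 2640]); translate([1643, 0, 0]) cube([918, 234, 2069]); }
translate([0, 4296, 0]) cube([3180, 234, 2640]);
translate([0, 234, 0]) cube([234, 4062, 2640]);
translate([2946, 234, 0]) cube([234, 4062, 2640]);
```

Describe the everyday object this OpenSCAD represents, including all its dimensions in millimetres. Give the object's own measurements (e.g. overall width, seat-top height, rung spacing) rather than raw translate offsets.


A single room: four walls, each 2640 mm tall and 234 mm thick, enclosing an outside footprint 3180×4530 mm (x × y), no floor or roof. The front and back walls (−y and +y sides) run the full x-width; the side walls fit between their inner faces. A door opening 918 mm wide and 2069 mm tall is cut through the front wall from the floor up, its −x edge 1643 mm from the wall's −x end.


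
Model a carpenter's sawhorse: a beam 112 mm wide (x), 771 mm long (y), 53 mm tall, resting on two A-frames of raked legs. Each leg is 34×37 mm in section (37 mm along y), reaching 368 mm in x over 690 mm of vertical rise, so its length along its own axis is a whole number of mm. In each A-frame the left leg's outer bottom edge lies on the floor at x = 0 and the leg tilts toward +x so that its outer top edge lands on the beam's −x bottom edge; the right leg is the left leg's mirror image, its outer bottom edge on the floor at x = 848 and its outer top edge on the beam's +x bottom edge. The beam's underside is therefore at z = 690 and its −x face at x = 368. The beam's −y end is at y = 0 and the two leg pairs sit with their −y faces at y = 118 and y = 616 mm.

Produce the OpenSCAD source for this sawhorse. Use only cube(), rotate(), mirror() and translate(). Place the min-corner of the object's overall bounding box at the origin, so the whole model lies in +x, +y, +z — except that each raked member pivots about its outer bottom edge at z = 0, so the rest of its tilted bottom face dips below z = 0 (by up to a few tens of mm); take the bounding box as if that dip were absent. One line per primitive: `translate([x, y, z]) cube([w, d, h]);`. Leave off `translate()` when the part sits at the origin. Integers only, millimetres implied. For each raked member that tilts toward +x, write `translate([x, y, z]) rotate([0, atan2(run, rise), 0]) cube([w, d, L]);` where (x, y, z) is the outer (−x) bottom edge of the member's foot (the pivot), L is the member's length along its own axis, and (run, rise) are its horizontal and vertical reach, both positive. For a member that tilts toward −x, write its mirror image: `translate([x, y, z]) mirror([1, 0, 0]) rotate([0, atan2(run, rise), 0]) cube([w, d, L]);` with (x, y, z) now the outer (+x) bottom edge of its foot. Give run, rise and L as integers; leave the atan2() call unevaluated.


// leg length = √(368² + 690²) = 782
// right-leg outer foot x = 2·368 + 112 = 848
// beam min-corner = (368, 0, 690)
translate([368, 0, 690]) cube([112, 771, 53]);
translate([0, 118, 0]) rotate([0, atan2(368, 690), 0]) cube([34, 37, 782]);
translate([848, 118, 0]) mirror([1, 0, 0]) rotate([0, atan2(368, 690), 0]) cube([34, 37, 782]);
translate([0, 616, 0]) rotate([0, atan2(368, 690), 0]) cube([34, 37, 782]);
translate([848, 616, 0]) mirror([1, 0, 0]) rotate([0, atan2(368, 690), 0]) cube([34, 37, 782]);


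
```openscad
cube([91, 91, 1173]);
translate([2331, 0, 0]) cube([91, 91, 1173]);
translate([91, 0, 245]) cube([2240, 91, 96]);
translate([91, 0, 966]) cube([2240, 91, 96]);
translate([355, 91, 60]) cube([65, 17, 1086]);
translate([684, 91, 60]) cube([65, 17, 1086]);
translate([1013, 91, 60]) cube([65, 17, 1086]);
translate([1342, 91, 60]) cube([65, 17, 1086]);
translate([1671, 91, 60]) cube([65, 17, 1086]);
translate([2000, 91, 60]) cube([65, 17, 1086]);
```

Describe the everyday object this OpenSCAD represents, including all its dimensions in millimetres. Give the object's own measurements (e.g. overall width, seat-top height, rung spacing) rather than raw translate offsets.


A fence section. Two 91×91 mm posts, 1173 mm tall, stand on the floor with a clear span of 2240 mm between their inner faces. Two horizontal rails of 91×96 mm section span the gap between the posts with their undersides at z = 245 mm and z = 966 mm, flush with the posts' −y face. 6 pickets, each 65 mm wide, 17 mm thick and 1086 mm tall, are fixed to the +y face of the rails with their bottoms at z = 60 mm, spaced across the span with a 264 mm gap after the −x post and between neighbouring pickets, with 266 mm left before the +x post.


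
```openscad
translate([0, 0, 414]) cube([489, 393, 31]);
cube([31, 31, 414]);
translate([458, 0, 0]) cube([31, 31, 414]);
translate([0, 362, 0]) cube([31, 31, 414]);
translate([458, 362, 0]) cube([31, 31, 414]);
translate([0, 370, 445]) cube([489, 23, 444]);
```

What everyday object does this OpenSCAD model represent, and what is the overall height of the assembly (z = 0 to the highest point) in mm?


A chair. The overall height is 889 mm.

A slab on four corner posts with a tall panel at the back — a chair. The seat slab sits at z = 414 with thickness 31, and the 444 mm backrest starts at the seat top, so the overall height is 414 + 31 + 444 = 889 mm.


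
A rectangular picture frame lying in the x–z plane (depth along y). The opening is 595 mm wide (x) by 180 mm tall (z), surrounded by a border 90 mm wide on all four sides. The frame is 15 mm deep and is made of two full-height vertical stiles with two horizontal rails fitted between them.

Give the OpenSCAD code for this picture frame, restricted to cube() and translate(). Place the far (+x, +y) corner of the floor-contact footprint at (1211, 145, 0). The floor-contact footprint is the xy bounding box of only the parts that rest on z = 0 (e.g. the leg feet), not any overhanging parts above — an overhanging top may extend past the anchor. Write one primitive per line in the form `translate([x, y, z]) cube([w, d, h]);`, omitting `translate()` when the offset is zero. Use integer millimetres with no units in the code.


translate([436, 130, 0]) cube([90, 15, 360]);
translate([1121, 130, 0]) cube([90, 15, 360]);
translate([526, 130, 0]) cube([595, 15, 90]);
translate([526, 130, 270]) cube([595, 15, 90]);


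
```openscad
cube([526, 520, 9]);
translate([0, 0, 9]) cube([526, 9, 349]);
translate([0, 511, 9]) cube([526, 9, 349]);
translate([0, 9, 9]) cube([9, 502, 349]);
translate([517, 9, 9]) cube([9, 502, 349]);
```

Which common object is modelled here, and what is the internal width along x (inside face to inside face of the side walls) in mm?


An open box. The internal width is 508 mm.

A 526×520 base slab with four walls standing on it — an open box. The base is 526 mm wide and the walls are 9 mm thick, so the internal width is 526 − 2 × 9 = 508 mm.


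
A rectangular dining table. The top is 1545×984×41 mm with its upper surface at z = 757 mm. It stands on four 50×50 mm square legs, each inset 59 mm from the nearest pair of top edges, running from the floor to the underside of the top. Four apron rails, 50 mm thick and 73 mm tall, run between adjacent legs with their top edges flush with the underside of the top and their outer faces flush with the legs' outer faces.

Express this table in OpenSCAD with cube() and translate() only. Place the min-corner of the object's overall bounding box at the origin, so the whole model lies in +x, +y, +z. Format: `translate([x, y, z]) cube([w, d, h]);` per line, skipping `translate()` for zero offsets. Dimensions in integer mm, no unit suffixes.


translate([0, 0, 716]) cube([1545, 984, 41]);
translate([59, 59, 0]) cube([50, 50, 716]);
translate([1436, 59, 0]) cube([50, 50, 716]);
translate([59, 875, 0]) cube([50, 50, 716]);
translate([1436, 875, 0]) cube([50, 50, 716]);
translate([109, 59, 643]) cube([1327, 50, 73]);
translate([109, 875, 643]) cube([1327, 50, 73]);
translate([59, 109, 643]) cube([50, 766, 73]);
translate([1436, 109, 643]) cube([50, 766, 73]);


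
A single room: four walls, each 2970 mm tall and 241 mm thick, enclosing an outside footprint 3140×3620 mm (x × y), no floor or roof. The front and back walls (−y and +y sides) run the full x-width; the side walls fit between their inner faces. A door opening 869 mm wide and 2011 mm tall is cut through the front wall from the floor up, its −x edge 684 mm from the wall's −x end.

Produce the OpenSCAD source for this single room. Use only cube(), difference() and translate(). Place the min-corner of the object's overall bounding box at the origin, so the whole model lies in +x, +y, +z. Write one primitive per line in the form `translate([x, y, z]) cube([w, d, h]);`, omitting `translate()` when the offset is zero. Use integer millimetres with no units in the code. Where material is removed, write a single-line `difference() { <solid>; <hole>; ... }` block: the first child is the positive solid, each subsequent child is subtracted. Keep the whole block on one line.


difference() { cube([3140, 241, 2970]); translate([684, 0, 0]) cube([869, 241, 2011]); }
translate([0, 3379, 0]) cube([3140, 241, 2970]);
translate([0, 241, 0]) cube([241, 3138, 2970]);
translate([2899, 241, 0]) cube([241, 3138, 2970]);


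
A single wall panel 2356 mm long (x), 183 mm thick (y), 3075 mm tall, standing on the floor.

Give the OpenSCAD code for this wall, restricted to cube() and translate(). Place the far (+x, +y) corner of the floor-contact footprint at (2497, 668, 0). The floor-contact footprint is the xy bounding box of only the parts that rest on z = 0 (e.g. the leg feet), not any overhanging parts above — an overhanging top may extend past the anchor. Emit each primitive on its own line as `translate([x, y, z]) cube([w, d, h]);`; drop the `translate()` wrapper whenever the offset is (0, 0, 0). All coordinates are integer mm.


translate([141, 485, 0]) cube([2356, 183, 3075]);


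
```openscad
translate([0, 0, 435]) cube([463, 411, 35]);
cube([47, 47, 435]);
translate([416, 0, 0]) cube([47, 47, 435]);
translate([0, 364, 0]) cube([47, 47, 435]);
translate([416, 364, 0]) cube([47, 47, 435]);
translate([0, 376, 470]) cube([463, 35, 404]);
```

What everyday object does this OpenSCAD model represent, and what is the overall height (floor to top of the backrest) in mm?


A chair. The overall height is 874 mm.

A slab on four corner posts with a tall panel at the back — a chair. The seat slab sits at z = 435 with thickness 35, and the 404 mm backrest starts at the seat top, so the overall height is 435 + 35 + 404 = 874 mm.


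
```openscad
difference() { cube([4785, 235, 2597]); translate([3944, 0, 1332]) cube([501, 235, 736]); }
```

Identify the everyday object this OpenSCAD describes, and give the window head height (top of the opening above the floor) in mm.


A wall with a window opening. The window head height is 2068 mm.

A wall with a rectangular opening subtracted — a window. Sill at z = 1332, opening 736 mm tall, so the head is at 1332 + 736 = 2068 mm.


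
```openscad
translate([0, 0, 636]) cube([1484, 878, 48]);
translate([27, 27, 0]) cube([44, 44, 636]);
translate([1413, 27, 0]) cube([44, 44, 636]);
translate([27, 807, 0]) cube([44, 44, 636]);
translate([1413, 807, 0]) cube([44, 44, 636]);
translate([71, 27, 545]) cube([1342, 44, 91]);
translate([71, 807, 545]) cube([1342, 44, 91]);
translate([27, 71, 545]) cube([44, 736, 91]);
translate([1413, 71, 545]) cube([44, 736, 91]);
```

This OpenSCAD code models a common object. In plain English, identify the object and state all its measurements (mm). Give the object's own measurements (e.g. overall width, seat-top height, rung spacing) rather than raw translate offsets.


A table: top 1484 mm (x) × 878 mm (y), 48 mm thick, upper face at z = 684 mm, on four 44×44 mm square legs, each inset 27 mm from the nearest pair of top edges from z = 0 to the bottom of the top. Four apron rails, 44 mm thick and 91 mm tall, run between adjacent legs with their top edges flush with the underside of the top and their outer faces flush with the legs' outer faces.


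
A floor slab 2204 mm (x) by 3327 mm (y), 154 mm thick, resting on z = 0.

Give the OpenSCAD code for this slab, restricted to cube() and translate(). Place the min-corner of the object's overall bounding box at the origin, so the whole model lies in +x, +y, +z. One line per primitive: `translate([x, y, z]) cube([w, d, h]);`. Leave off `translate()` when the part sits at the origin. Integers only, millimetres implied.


cube([2204, 3327, 154]);


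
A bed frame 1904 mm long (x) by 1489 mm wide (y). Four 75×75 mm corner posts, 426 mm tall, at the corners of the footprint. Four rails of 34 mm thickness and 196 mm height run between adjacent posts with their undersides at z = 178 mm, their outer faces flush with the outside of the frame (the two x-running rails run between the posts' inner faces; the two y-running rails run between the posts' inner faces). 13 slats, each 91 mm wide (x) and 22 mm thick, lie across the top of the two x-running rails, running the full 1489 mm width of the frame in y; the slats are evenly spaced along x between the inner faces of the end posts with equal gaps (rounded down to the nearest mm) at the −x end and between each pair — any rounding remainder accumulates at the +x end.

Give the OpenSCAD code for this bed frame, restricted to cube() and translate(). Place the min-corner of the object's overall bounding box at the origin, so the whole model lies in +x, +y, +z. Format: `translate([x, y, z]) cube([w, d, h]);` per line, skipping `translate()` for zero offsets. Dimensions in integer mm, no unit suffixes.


// slat z = rail_z + rail_h = 178 + 196 = 374
// slat gap = ⌊(1754 − 13·91) / 14⌋ = 40
cube([75, 75, 426]);
translate([0, 1414, 0]) cube([75, 75, 426]);
translate([1829, 0, 0]) cube([75, 75, 426]);
translate([1829, 1414, 0]) cube([75, 75, 426]);
translate([75, 0, 178]) cube([1754, 34, 196]);
translate([75, 1455, 178]) cube([1754, 34, 196]);
translate([0, 75, 178]) cube([34, 1339, 196]);
translate([1870, 75, 178]) cube([34, 1339, 196]);
translate([115, 0, 374]) cube([91, 1489, 22]);
translate([246, 0, 374]) cube([91, 1489, 22]);
translate([377, 0, 374]) cube([91, 1489, 22]);
translate([508, 0, 374]) cube([91, 1489, 22]);
translate([639, 0, 374]) cube([91, 1489, 22]);
translate([770, 0, 374]) cube([91, 1489, 22]);
translate([901, 0, 374]) cube([91, 1489, 22]);
translate([1032, 0, 374]) cube([91, 1489, 22]);
translate([1163, 0, 374]) cube([91, 1489, 22]);
translate([1294, 0, 374]) cube([91, 1489, 22]);
translate([1425, 0, 374]) cube([91, 1489, 22]);
translate([1556, 0, 374]) cube([91, 1489, 22]);
translate([1687, 0, 374]) cube([91, 1489, 22]);


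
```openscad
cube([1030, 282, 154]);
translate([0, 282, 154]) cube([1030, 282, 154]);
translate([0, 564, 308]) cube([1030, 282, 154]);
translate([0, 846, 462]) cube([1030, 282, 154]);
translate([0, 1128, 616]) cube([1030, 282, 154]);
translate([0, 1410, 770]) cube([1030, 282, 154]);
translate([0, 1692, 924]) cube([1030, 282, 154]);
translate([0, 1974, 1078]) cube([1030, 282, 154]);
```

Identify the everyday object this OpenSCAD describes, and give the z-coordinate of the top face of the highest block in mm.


A staircase. The total rise is 1232 mm.

8 identical blocks, each offset up and back from the previous — a staircase. Each step is 154 mm tall and there are 8 of them, so the total rise is 8 × 154 = 1232 mm.


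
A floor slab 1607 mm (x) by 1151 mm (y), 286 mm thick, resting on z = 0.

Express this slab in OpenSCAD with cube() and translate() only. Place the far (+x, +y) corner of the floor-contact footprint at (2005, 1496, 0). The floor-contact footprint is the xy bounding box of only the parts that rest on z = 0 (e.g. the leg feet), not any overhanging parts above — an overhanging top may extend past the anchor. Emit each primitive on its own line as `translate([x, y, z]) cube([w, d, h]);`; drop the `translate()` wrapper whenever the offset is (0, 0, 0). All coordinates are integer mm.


translate([398, 345, 0]) cube([1607, 1151, 286]);


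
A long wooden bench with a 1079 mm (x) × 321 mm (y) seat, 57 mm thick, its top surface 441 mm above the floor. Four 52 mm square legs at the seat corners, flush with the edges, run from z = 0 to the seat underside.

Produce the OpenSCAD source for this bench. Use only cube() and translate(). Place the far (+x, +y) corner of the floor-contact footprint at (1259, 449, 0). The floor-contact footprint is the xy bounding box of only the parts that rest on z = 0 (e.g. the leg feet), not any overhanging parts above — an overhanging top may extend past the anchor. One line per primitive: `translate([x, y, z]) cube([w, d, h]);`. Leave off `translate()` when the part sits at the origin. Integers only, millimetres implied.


translate([180, 128, 384]) cube([1079, 321, 57]);
translate([180, 128, 0]) cube([52, 52, 384]);
translate([180, 397, 0]) cube([52, 52, 384]);
translate([1207, 128, 0]) cube([52, 52, 384]);
translate([1207, 397, 0]) cube([52, 52, 384]);


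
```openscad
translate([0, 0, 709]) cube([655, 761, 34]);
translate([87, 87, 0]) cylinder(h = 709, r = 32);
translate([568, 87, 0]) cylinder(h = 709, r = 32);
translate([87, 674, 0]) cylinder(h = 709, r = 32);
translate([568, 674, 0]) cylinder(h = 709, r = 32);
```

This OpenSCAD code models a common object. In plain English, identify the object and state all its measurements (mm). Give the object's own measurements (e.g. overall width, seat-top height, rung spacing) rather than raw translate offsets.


A table: top 655 mm (x) × 761 mm (y), 34 mm thick, upper face at z = 743 mm, on four round legs of 64 mm diameter, each leg's bounding box inset 55 mm from the nearest pair of top edges from z = 0 to the bottom of the top.


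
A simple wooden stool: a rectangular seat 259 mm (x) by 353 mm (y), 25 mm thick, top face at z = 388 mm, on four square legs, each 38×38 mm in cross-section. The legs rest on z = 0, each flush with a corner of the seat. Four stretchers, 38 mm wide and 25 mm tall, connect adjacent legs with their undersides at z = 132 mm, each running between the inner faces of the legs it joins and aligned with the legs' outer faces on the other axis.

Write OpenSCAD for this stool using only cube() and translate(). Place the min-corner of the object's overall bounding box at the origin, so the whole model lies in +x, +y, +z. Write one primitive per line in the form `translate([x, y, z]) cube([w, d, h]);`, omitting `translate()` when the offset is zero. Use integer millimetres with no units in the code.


translate([0, 0, 363]) cube([259, 353, 25]);
cube([38, 38, 363]);
translate([221, 0, 0]) cube([38, 38, 363]);
translate([0, 315, 0]) cube([38, 38, 363]);
translate([221, 315, 0]) cube([38, 38, 363]);
translate([38, 0, 132]) cube([183, 38, 25]);
translate([38, 315, 132]) cube([183, 38, 25]);
translate([0, 38, 132]) cube([38, 277, 25]);
translate([221, 38, 132]) cube([38, 277, 25]);


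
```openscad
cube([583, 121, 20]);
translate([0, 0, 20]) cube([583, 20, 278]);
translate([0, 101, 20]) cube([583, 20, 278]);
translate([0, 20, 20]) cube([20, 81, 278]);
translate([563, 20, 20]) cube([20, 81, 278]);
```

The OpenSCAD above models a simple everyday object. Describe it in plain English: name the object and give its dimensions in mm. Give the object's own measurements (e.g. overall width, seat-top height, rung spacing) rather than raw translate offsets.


An open-topped rectangular box: outside dimensions 583×121×298 mm, with a uniform wall and base thickness of 20 mm. The base is a full 583×121 slab on the floor; four walls sit on top of the base. The front and back walls (the −y and +y sides) span the full width; the two side walls fit between them.


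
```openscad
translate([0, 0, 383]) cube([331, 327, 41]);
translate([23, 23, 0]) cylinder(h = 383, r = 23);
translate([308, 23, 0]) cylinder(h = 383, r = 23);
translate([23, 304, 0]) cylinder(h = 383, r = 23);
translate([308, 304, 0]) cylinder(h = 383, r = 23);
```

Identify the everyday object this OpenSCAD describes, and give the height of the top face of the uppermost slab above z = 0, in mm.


A stool. The seat height is 424 mm.

A 331×327×41 slab at z = 383 on four corner cylinders — a stool. The seat top is 383 + 41 = 424 mm.


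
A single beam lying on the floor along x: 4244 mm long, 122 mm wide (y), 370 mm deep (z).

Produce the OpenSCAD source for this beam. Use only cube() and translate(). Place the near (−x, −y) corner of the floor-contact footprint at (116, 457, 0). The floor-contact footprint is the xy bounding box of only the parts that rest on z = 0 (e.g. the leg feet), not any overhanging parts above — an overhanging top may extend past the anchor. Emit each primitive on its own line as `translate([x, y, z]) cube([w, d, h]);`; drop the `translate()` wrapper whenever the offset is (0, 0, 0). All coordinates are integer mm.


translate([116, 457, 0]) cube([4244, 122, 370]);


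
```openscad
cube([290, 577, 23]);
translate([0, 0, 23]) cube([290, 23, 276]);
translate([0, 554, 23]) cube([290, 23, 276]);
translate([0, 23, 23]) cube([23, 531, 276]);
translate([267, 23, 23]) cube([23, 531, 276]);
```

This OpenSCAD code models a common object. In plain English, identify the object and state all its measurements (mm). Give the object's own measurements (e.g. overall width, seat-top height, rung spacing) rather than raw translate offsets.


An open-topped rectangular box: outside dimensions 290×577×299 mm, with a uniform wall and base thickness of 23 mm. The base is a full 290×577 slab on the floor; four walls sit on top of the base. The front and back walls (the −y and +y sides) span the full width; the two side walls fit between them.


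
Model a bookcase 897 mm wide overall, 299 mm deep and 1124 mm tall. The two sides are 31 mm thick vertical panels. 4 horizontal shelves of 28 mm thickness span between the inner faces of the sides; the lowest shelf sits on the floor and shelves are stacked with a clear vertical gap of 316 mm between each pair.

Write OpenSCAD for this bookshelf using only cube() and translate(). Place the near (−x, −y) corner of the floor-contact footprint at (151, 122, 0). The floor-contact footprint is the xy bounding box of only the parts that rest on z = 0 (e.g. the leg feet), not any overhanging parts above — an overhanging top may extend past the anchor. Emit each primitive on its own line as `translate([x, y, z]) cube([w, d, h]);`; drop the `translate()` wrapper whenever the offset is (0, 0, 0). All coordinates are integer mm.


translate([151, 122, 0]) cube([31, 299, 1124]);
translate([1017, 122, 0]) cube([31, 299, 1124]);
translate([182, 122, 0]) cube([835, 299, 28]);
translate([182, 122, 344]) cube([835, 299, 28]);
translate([182, 122, 688]) cube([835, 299, 28]);
translate([182, 122, 1032]) cube([835, 299, 28]);


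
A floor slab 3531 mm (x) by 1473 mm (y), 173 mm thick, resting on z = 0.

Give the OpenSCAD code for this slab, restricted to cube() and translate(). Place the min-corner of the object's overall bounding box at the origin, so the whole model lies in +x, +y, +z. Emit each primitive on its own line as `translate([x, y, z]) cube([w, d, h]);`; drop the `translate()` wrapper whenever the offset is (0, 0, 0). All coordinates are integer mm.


cube([3531, 1473, 173]);


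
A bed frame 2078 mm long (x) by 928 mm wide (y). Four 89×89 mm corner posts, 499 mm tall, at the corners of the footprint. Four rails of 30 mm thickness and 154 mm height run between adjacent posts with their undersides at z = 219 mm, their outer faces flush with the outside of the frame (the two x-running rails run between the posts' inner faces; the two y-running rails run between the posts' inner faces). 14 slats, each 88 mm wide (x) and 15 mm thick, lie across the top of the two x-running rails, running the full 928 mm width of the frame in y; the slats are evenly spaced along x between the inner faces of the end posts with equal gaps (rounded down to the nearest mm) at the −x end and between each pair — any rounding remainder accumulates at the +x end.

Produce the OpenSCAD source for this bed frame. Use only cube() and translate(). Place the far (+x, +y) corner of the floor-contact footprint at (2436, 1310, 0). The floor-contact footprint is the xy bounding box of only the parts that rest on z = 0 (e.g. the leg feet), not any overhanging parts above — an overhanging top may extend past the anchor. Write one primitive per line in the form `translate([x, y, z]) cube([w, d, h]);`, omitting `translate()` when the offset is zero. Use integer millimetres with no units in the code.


translate([358, 382, 0]) cube([89, 89, 499]);
translate([358, 1221, 0]) cube([89, 89, 499]);
translate([2347, 382, 0]) cube([89, 89, 499]);
translate([2347, 1221, 0]) cube([89, 89, 499]);
translate([447, 382, 219]) cube([1900, 30, 154]);
translate([447, 1280, 219]) cube([1900, 30, 154]);
translate([358, 471, 219]) cube([30, 750, 154]);
translate([2406, 471, 219]) cube([30, 750, 154]);
translate([491, 382, 373]) cube([88, 928, 15]);
translate([623, 382, 373]) cube([88, 928, 15]);
translate([755, 382, 373]) cube([88, 928, 15]);
translate([887, 382, 373]) cube([88, 928, 15]);
translate([1019, 382, 373]) cube([88, 928, 15]);
translate([1151, 382, 373]) cube([88, 928, 15]);
translate([1283, 382, 373]) cube([88, 928, 15]);
translate([1415, 382, 373]) cube([88, 928, 15]);
translate([1547, 382, 373]) cube([88, 928, 15]);
translate([1679, 382, 373]) cube([88, 928, 15]);
translate([1811, 382, 373]) cube([88, 928, 15]);
translate([1943, 382, 373]) cube([88, 928, 15]);
translate([2075, 382, 373]) cube([88, 928, 15]);
translate([2207, 382, 373]) cube([88, 928, 15]);


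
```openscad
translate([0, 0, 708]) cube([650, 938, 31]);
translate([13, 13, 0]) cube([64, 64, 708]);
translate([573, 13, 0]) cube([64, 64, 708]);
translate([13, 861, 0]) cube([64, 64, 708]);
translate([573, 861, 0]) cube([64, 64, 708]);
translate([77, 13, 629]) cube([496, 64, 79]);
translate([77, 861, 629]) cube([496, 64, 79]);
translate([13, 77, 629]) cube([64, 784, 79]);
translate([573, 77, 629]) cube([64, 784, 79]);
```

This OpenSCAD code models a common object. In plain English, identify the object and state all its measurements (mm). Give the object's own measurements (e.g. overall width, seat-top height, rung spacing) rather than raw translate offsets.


A table: top 650 mm (x) × 938 mm (y), 31 mm thick, upper face at z = 739 mm, on four 64×64 mm square legs, each inset 13 mm from the nearest pair of top edges from z = 0 to the bottom of the top. Four apron rails, 64 mm thick and 79 mm tall, run between adjacent legs with their top edges flush with the underside of the top and their outer faces flush with the legs' outer faces.


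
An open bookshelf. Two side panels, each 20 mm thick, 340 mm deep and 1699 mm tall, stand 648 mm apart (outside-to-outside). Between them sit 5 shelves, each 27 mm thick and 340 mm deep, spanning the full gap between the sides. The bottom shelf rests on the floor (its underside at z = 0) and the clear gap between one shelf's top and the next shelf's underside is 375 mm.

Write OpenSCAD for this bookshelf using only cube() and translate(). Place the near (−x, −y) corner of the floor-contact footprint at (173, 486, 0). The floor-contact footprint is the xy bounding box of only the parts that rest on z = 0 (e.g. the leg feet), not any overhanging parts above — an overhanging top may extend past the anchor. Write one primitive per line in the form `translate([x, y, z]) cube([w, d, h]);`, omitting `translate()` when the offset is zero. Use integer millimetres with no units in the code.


translate([173, 486, 0]) cube([20, 340, 1699]);
translate([801, 486, 0]) cube([20, 340, 1699]);
translate([193, 486, 0]) cube([608, 340, 27]);
translate([193, 486, 402]) cube([608, 340, 27]);
translate([193, 486, 804]) cube([608, 340, 27]);
translate([193, 486, 1206]) cube([608, 340, 27]);
translate([193, 486, 1608]) cube([608, 340, 27]);


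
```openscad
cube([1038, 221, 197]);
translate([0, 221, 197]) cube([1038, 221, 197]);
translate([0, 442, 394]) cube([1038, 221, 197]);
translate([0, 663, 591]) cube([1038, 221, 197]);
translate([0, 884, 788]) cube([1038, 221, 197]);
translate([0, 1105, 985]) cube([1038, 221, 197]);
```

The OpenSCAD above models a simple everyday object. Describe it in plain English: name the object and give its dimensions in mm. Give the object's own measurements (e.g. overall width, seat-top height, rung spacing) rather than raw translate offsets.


A straight staircase of 6 solid steps. Each step is 1038 mm wide (x), 221 mm deep (y, the going) and 197 mm tall (the rise). The first step rests on the floor; each subsequent step sits one going further in +y and one rise higher in +z, directly behind and above the previous step with no overlap.


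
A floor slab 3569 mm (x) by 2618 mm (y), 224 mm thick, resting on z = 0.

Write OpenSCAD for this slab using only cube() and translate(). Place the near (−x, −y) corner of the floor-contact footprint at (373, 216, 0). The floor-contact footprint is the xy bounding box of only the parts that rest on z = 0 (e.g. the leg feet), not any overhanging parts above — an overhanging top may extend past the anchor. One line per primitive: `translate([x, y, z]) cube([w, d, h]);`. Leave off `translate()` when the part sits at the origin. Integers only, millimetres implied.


translate([373, 216, 0]) cube([3569, 2618, 224]);


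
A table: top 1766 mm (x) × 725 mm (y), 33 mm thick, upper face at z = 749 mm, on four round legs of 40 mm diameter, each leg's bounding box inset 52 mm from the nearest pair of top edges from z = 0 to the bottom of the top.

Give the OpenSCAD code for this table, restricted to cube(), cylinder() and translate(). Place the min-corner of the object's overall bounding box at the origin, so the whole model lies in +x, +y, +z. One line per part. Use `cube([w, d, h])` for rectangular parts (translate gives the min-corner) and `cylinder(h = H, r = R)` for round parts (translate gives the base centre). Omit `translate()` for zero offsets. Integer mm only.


translate([0, 0, 716]) cube([1766, 725, 33]);
translate([72, 72, 0]) cylinder(h = 716, r = 20);
translate([1694, 72, 0]) cylinder(h = 716, r = 20);
translate([72, 653, 0]) cylinder(h = 716, r = 20);
translate([1694, 653, 0]) cylinder(h = 716, r = 20);


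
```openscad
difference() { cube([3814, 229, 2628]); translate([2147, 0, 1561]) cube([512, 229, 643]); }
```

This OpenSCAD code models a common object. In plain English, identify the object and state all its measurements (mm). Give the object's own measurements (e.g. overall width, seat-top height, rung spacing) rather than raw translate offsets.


A wall 3814 mm long (x), 229 mm thick (y), 2628 mm tall, with a rectangular window opening cut through it. The opening is 512 mm wide and 643 mm tall; its sill is at z = 1561 mm and its near (−x) edge is 2147 mm from the wall's −x end. The opening passes through the full wall thickness.


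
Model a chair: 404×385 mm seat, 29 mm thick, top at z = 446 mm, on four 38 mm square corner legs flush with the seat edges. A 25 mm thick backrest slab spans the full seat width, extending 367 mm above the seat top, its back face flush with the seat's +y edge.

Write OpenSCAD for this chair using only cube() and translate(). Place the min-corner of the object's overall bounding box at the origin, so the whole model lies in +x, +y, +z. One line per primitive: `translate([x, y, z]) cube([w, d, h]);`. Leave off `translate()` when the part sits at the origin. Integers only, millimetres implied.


// leg_h = 446 - 29 = 417
translate([0, 0, 417]) cube([404, 385, 29]);
cube([38, 38, 417]);
translate([366, 0, 0]) cube([38, 38, 417]);
translate([0, 347, 0]) cube([38, 38, 417]);
translate([366, 347, 0]) cube([38, 38, 417]);
translate([0, 360, 446]) cube([404, 25, 367]);


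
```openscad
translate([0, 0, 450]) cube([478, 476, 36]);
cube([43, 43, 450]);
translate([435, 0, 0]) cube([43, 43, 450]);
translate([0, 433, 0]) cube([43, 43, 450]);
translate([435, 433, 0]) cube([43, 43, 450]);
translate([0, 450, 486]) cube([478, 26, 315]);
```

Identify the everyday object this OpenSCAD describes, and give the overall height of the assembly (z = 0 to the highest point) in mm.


A chair. The overall height is 801 mm.

A slab on four corner posts with a tall panel at the back — a chair. The seat slab sits at z = 450 with thickness 36, and the 315 mm backrest starts at the seat top, so the overall height is 450 + 36 + 315 = 801 mm.


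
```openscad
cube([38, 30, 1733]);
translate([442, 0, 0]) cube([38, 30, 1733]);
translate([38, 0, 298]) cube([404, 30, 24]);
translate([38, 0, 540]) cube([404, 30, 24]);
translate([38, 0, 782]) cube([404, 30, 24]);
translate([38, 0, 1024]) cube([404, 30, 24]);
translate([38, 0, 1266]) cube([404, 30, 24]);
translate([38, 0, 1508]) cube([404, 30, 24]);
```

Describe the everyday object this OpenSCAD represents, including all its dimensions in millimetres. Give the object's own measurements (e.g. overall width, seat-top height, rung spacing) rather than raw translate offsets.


A straight ladder. Two 38×30 mm vertical rails, 1733 mm tall, stand 480 mm apart (outside-to-outside) with their front faces coplanar on the −y side. 6 rungs, each 30 mm deep and 24 mm tall, span between the inner faces of the rails, front faces flush with the rails. The lowest rung's underside is at z = 298 mm and rungs are spaced 242 mm apart (underside to underside).
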